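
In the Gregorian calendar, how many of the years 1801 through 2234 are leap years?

Multiples of 4 in [1801,2234]: 108.
Of those, multiples of 100: 4 (not leap unless ÷400).
Multiples of 400: 1.
Leap years = 108 − 4 + 1 = 105.

105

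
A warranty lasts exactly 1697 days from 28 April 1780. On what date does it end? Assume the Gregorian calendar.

December 20, 1784

+365 (one year) → Apr 28, 1781 (1332 left).
+365 (one year) → Apr 28, 1782 (967 left).
+365 (one year) → Apr 28, 1783 (602 left).
+366 (one year; includes Feb 29, 1784) → Apr 28, 1784 (236 left).
Apr has 30 days: +3 → May 1, 1784 (233 left).
May has 31 days: +31 → Jun 1, 1784 (202 left).
Jun has 30 days: +30 → Jul 1, 1784 (172 left).
Jul has 31 days: +31 → Aug 1, 1784 (141 left).
Aug has 31 days: +31 → Sep 1, 1784 (110 left).
Sep has 30 days: +30 → Oct 1, 1784 (80 left).
Oct has 31 days: +31 → Nov 1, 1784 (49 left).
Nov has 30 days: +30 → Dec 1, 1784 (19 left).
+19 → Dec 20, 1784.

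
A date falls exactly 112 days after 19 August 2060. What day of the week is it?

First find the weekday of Aug 19, 2060. Doomsday rule: the anchor day for the 2000s is Tuesday. For year 60: 60÷12 = 5 r 0, and 0÷4 = 0, so 5+0+0 = 5.
Tuesday + 5 ≡ Sunday — that's 2060's doomsday.
In August the doomsday date is Aug 8.
Aug 19 is 11 days after Aug 8; 11 mod 7 = 4, so Sunday + 4 = Thursday.
112 mod 7 = 0, so 112 days after a Thursday is Thursday + 0 = Thursday.

Thursday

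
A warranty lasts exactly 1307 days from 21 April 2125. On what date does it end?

November 18, 2128

+365 (one year) → Apr 21, 2126 (942 left).
+365 (one year) → Apr 21, 2127 (577 left).
+366 (one year; includes Feb 29, 2128) → Apr 21, 2128 (211 left).
Apr has 30 days: +10 → May 1, 2128 (201 left).
May has 31 days: +31 → Jun 1, 2128 (170 left).
Jun has 30 days: +30 → Jul 1, 2128 (140 left).
Jul has 31 days: +31 → Aug 1, 2128 (109 left).
Aug has 31 days: +31 → Sep 1, 2128 (78 left).
Sep has 30 days: +30 → Oct 1, 2128 (48 left).
Oct has 31 days: +31 → Nov 1, 2128 (17 left).
+17 → Nov 18, 2128.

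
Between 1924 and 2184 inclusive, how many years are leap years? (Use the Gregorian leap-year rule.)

65

Multiples of 4 in [1924,2184]: 66.
Of those, multiples of 100: 2 (not leap unless ÷400).
Multiples of 400: 1.
Leap years = 66 − 2 + 1 = 65.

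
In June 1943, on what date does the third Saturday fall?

June 19, 1943

June 1, 1943 is a Tuesday.
The first Saturday is therefore June 5 (4 days later).
The third Saturday is 5 + 2×7 = June 19.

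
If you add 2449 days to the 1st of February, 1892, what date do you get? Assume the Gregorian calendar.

October 16, 1898

+366 (one year; includes Feb 29, 1892) → Feb 1, 1893 (2083 left).
+365 (one year) → Feb 1, 1894 (1718 left).
+365 (one year) → Feb 1, 1895 (1353 left).
+365 (one year) → Feb 1, 1896 (988 left).
+366 (one year; includes Feb 29, 1896) → Feb 1, 1897 (622 left).
+365 (one year) → Feb 1, 1898 (257 left).
Feb has 28 days: +28 → Mar 1, 1898 (229 left).
Mar has 31 days: +31 → Apr 1, 1898 (198 left).
Apr has 30 days: +30 → May 1, 1898 (168 left).
May has 31 days: +31 → Jun 1, 1898 (137 left).
Jun has 30 days: +30 → Jul 1, 1898 (107 left).
Jul has 31 days: +31 → Aug 1, 1898 (76 left).
Aug has 31 days: +31 → Sep 1, 1898 (45 left).
Sep has 30 days: +30 → Oct 1, 1898 (15 left).
+15 → Oct 16, 1898.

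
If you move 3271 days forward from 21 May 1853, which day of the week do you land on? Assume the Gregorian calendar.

Monday

First find the weekday of May 21, 1853. Doomsday rule: the anchor day for the 1800s is Friday. For year 53: 53÷12 = 4 r 5, and 5÷4 = 1, so 4+5+1 = 10.
Friday + 10 ≡ Monday — that's 1853's doomsday.
In May the doomsday date is May 9.
May 21 is 12 days after May 9; 12 mod 7 = 5, so Monday + 5 = Saturday.
3271 mod 7 = 2, so 3271 days after a Saturday is Saturday + 2 = Monday.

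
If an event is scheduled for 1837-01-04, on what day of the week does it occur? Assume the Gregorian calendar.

Doomsday rule: the anchor day for the 1800s is Friday. For year 37: 37÷12 = 3 r 1, and 1÷4 = 0, so 3+1+0 = 4.
Friday + 4 ≡ Tuesday — that's 1837's doomsday.
In January the doomsday date is Jan 3 (1837 is not a leap year).
Jan 4 is 1 day after Jan 3; 1 mod 7 = 1, so Tuesday + 1 = Wednesday.

Wednesday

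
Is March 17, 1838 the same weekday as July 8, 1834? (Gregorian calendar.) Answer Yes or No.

From Jul 8, 1834 to Mar 17, 1838 is 1348 days.
1348 mod 7 = 4, so they are different weekdays.
(Jul 8, 1834 is a Tuesday; Mar 17, 1838 is a Saturday.)

No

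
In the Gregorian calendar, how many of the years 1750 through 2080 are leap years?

Multiples of 4 in [1750,2080]: 83.
Of those, multiples of 100: 3 (not leap unless ÷400).
Multiples of 400: 1.
Leap years = 83 − 3 + 1 = 81.

81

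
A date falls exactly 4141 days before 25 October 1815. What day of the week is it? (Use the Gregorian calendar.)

First find the weekday of Oct 25, 1815. Doomsday rule: the anchor day for the 1800s is Friday. For year 15: 15÷12 = 1 r 3, and 3÷4 = 0, so 1+3+0 = 4.
Friday + 4 ≡ Tuesday — that's 1815's doomsday.
In October the doomsday date is Oct 10.
Oct 25 is 15 days after Oct 10; 15 mod 7 = 1, so Tuesday + 1 = Wednesday.
4141 mod 7 = 4, so 4141 days before a Wednesday is Wednesday − 4 = Saturday.

Saturday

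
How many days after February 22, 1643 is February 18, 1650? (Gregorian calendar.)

2553

Feb 22, 1643 → Feb 22, 1644: 365 days.
Feb 22, 1644 → Feb 22, 1645: 366 days (Feb 29, 1644 is in that span).
Feb 22, 1645 → Feb 22, 1646: 365 days.
Feb 22, 1646 → Feb 22, 1647: 365 days.
Feb 22, 1647 → Feb 22, 1648: 365 days.
Feb 22, 1648 → Feb 22, 1649: 366 days (Feb 29, 1648 is in that span).
Feb 22, 1649 → Mar 22, 1649: 28 days (February has 28).
Mar 22, 1649 → Apr 22, 1649: 31 days (March has 31).
Apr 22, 1649 → May 22, 1649: 30 days (April has 30).
May 22, 1649 → Jun 22, 1649: 31 days (May has 31).
Jun 22, 1649 → Jul 22, 1649: 30 days (June has 30).
Jul 22, 1649 → Aug 22, 1649: 31 days (July has 31).
Aug 22, 1649 → Sep 22, 1649: 31 days (August has 31).
Sep 22, 1649 → Oct 22, 1649: 30 days (September has 30).
Oct 22, 1649 → Nov 22, 1649: 31 days (October has 31).
Nov 22, 1649 → Dec 22, 1649: 30 days (November has 30).
Dec 22, 1649 → Jan 22, 1650: 31 days (December has 31).
Jan 22, 1650 → Feb 18, 1650: 27 days.
Total: 2553 days.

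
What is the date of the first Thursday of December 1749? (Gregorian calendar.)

December 4, 1749

December 1, 1749 is a Monday.
The first Thursday is therefore December 4 (3 days later).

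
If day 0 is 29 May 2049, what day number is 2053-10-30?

1615

May 29, 2049 → May 29, 2050: 365 days.
May 29, 2050 → May 29, 2051: 365 days.
May 29, 2051 → May 29, 2052: 366 days (Feb 29, 2052 is in that span).
May 29, 2052 → May 29, 2053: 365 days.
May 29, 2053 → Jun 29, 2053: 31 days (May has 31).
Jun 29, 2053 → Jul 29, 2053: 30 days (June has 30).
Jul 29, 2053 → Aug 29, 2053: 31 days (July has 31).
Aug 29, 2053 → Sep 29, 2053: 31 days (August has 31).
Sep 29, 2053 → Oct 29, 2053: 30 days (September has 30).
Oct 29, 2053 → Oct 30, 2053: 1 days.
Total: 1615 days.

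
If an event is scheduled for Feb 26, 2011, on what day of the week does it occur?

Saturday

January 1, 2011 is a Saturday.
Jan 1, 2011 → Feb 1, 2011: 31 days (January has 31).
Feb 1, 2011 → Feb 26, 2011: 25 days.
Total: 56 days.
56 mod 7 = 0, so Saturday + 0 = Saturday.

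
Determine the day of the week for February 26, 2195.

Doomsday rule: the anchor day for the 2100s is Sunday. For year 95: 95÷12 = 7 r 11, and 11÷4 = 2, so 7+11+2 = 20.
Sunday + 20 ≡ Saturday — that's 2195's doomsday.
In February the doomsday date is Feb 28 (2195 is not a leap year).
Feb 26 is 2 days before Feb 28; 2 mod 7 = 2, so Saturday − 2 = Thursday.

Thursday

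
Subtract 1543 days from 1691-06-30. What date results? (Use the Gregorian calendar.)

−365 (one year) → Jun 30, 1690 (1178 left).
−365 (one year) → Jun 30, 1689 (813 left).
−365 (one year) → Jun 30, 1688 (448 left).
−366 (one year; includes Feb 29, 1688) → Jun 30, 1687 (82 left).
−30 → May 31, 1687 (end of May, 31 days; 52 left).
−31 → Apr 30, 1687 (end of Apr, 30 days; 21 left).
−21 → Apr 9, 1687.

April 9, 1687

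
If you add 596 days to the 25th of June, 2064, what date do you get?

+365 (one year) → Jun 25, 2065 (231 left).
Jun has 30 days: +6 → Jul 1, 2065 (225 left).
Jul has 31 days: +31 → Aug 1, 2065 (194 left).
Aug has 31 days: +31 → Sep 1, 2065 (163 left).
Sep has 30 days: +30 → Oct 1, 2065 (133 left).
Oct has 31 days: +31 → Nov 1, 2065 (102 left).
Nov has 30 days: +30 → Dec 1, 2065 (72 left).
Dec has 31 days: +31 → Jan 1, 2066 (41 left).
Jan has 31 days: +31 → Feb 1, 2066 (10 left).
+10 → Feb 11, 2066.

February 11, 2066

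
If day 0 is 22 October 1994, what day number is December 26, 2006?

Oct 22, 1994 → Oct 22, 1995: 365 days.
Oct 22, 1995 → Oct 22, 1996: 366 days (Feb 29, 1996 is in that span).
Oct 22, 1996 → Oct 22, 1997: 365 days.
Oct 22, 1997 → Oct 22, 1998: 365 days.
Oct 22, 1998 → Oct 22, 1999: 365 days.
Oct 22, 1999 → Oct 22, 2000: 366 days (Feb 29, 2000 is in that span).
Oct 22, 2000 → Oct 22, 2001: 365 days.
Oct 22, 2001 → Oct 22, 2002: 365 days.
Oct 22, 2002 → Oct 22, 2003: 365 days.
Oct 22, 2003 → Oct 22, 2004: 366 days (Feb 29, 2004 is in that span).
Oct 22, 2004 → Oct 22, 2005: 365 days.
Oct 22, 2005 → Oct 22, 2006: 365 days.
Oct 22, 2006 → Nov 22, 2006: 31 days (October has 31).
Nov 22, 2006 → Dec 22, 2006: 30 days (November has 30).
Dec 22, 2006 → Dec 26, 2006: 4 days.
Total: 4448 days.

4448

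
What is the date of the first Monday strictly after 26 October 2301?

Oct 26, 2301 is a Saturday.
From Saturday to the next Monday is 2 days.
Oct 26, 2301 + 2 = Oct 28, 2301.

October 28, 2301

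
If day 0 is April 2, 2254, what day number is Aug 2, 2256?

853

Apr 2, 2254 → Apr 2, 2255: 365 days.
Apr 2, 2255 → Apr 2, 2256: 366 days (Feb 29, 2256 is in that span).
Apr 2, 2256 → May 2, 2256: 30 days (April has 30).
May 2, 2256 → Jun 2, 2256: 31 days (May has 31).
Jun 2, 2256 → Jul 2, 2256: 30 days (June has 30).
Jul 2, 2256 → Aug 2, 2256: 31 days.
Total: 853 days.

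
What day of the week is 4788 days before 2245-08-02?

Saturday

Aug 2, 2245 is a Saturday.
4788 mod 7 = 0, so 4788 days before a Saturday is Saturday − 0 = Saturday.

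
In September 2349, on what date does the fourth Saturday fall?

September 24, 2349

September 1, 2349 is a Thursday.
The first Saturday is therefore September 3 (2 days later).
The fourth Saturday is 3 + 3×7 = September 24.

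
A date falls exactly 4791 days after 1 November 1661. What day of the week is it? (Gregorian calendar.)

Friday

First find the weekday of Nov 1, 1661. Doomsday rule: the anchor day for the 1600s is Tuesday. For year 61: 61÷12 = 5 r 1, and 1÷4 = 0, so 5+1+0 = 6.
Tuesday + 6 ≡ Monday — that's 1661's doomsday.
In November the doomsday date is Nov 7.
Nov 1 is 6 days before Nov 7; 6 mod 7 = 6, so Monday − 6 = Tuesday.
4791 mod 7 = 3, so 4791 days after a Tuesday is Tuesday + 3 = Friday.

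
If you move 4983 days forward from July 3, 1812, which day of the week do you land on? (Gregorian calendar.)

First find the weekday of Jul 3, 1812. Doomsday rule: the anchor day for the 1800s is Friday. For year 12: 12÷12 = 1 r 0, and 0÷4 = 0, so 1+0+0 = 1.
Friday + 1 ≡ Saturday — that's 1812's doomsday.
In July the doomsday date is Jul 11.
Jul 3 is 8 days before Jul 11; 8 mod 7 = 1, so Saturday − 1 = Friday.
4983 mod 7 = 6, so 4983 days after a Friday is Friday + 6 = Thursday.

Thursday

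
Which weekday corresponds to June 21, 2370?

Doomsday rule: the anchor day for the 2300s is Wednesday. For year 70: 70÷12 = 5 r 10, and 10÷4 = 2, so 5+10+2 = 17.
Wednesday + 17 ≡ Saturday — that's 2370's doomsday.
In June the doomsday date is Jun 6.
Jun 21 is 15 days after Jun 6; 15 mod 7 = 1, so Saturday + 1 = Sunday.

Sunday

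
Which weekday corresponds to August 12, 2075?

Monday

Doomsday rule: the anchor day for the 2000s is Tuesday. For year 75: 75÷12 = 6 r 3, and 3÷4 = 0, so 6+3+0 = 9.
Tuesday + 9 ≡ Thursday — that's 2075's doomsday.
In August the doomsday date is Aug 8.
Aug 12 is 4 days after Aug 8; 4 mod 7 = 4, so Thursday + 4 = Monday.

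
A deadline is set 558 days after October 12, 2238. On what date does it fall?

April 22, 2240

+365 (one year) → Oct 12, 2239 (193 left).
Oct has 31 days: +20 → Nov 1, 2239 (173 left).
Nov has 30 days: +30 → Dec 1, 2239 (143 left).
Dec has 31 days: +31 → Jan 1, 2240 (112 left).
Jan has 31 days: +31 → Feb 1, 2240 (81 left).
Feb has 29 days: +29 → Mar 1, 2240 (52 left).
Mar has 31 days: +31 → Apr 1, 2240 (21 left).
+21 → Apr 22, 2240.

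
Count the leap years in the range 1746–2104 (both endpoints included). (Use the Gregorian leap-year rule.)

87

Multiples of 4 in [1746,2104]: 90.
Of those, multiples of 100: 4 (not leap unless ÷400).
Multiples of 400: 1.
Leap years = 90 − 4 + 1 = 87.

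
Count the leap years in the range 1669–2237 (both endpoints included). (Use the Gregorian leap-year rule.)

Multiples of 4 in [1669,2237]: 142.
Of those, multiples of 100: 6 (not leap unless ÷400).
Multiples of 400: 1.
Leap years = 142 − 6 + 1 = 137.

137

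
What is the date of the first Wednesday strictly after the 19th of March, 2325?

Mar 19, 2325 is a Thursday.
From Thursday to the next Wednesday is 6 days.
Mar 19, 2325 + 6 = Mar 25, 2325.

March 25, 2325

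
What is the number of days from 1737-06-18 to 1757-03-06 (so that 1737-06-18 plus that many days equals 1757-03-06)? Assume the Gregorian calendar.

Jun 18, 1737 → Jun 18, 1738: 365 days.
Jun 18, 1738 → Jun 18, 1739: 365 days.
Jun 18, 1739 → Jun 18, 1740: 366 days (Feb 29, 1740 is in that span).
Jun 18, 1740 → Jun 18, 1741: 365 days.
Jun 18, 1741 → Jun 18, 1742: 365 days.
Jun 18, 1742 → Jun 18, 1743: 365 days.
Jun 18, 1743 → Jun 18, 1744: 366 days (Feb 29, 1744 is in that span).
Jun 18, 1744 → Jun 18, 1745: 365 days.
Jun 18, 1745 → Jun 18, 1746: 365 days.
Jun 18, 1746 → Jun 18, 1747: 365 days.
Jun 18, 1747 → Jun 18, 1748: 366 days (Feb 29, 1748 is in that span).
Jun 18, 1748 → Jun 18, 1749: 365 days.
Jun 18, 1749 → Jun 18, 1750: 365 days.
Jun 18, 1750 → Jun 18, 1751: 365 days.
Jun 18, 1751 → Jun 18, 1752: 366 days (Feb 29, 1752 is in that span).
Jun 18, 1752 → Jun 18, 1753: 365 days.
Jun 18, 1753 → Jun 18, 1754: 365 days.
Jun 18, 1754 → Jun 18, 1755: 365 days.
Jun 18, 1755 → Jun 18, 1756: 366 days (Feb 29, 1756 is in that span).
Jun 18, 1756 → Jul 18, 1756: 30 days (June has 30).
Jul 18, 1756 → Aug 18, 1756: 31 days (July has 31).
Aug 18, 1756 → Sep 18, 1756: 31 days (August has 31).
Sep 18, 1756 → Oct 18, 1756: 30 days (September has 30).
Oct 18, 1756 → Nov 18, 1756: 31 days (October has 31).
Nov 18, 1756 → Dec 18, 1756: 30 days (November has 30).
Dec 18, 1756 → Jan 18, 1757: 31 days (December has 31).
Jan 18, 1757 → Feb 18, 1757: 31 days (January has 31).
Feb 18, 1757 → Mar 6, 1757: 16 days.
Total: 7201 days.

7201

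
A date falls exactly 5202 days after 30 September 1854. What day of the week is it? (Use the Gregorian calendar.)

Sep 30, 1854 is a Saturday.
5202 mod 7 = 1, so 5202 days after a Saturday is Saturday + 1 = Sunday.

Sunday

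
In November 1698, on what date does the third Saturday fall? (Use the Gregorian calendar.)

November 15, 1698

November 1, 1698 is a Saturday.
The first Saturday is therefore November 1 (same day).
The third Saturday is 1 + 2×7 = November 15.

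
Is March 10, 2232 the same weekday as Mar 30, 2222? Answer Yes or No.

Yes

From Mar 30, 2222 to Mar 10, 2232 is 3633 days.
3633 mod 7 = 0, so they are the same weekday.
(Mar 30, 2222 is a Saturday; Mar 10, 2232 is a Saturday.)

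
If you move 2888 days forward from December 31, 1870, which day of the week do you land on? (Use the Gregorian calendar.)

Dec 31, 1870 is a Saturday.
2888 mod 7 = 4, so 2888 days after a Saturday is Saturday + 4 = Wednesday.

Wednesday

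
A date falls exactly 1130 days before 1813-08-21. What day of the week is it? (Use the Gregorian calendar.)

Wednesday

Aug 21, 1813 is a Saturday.
1130 mod 7 = 3, so 1130 days before a Saturday is Saturday − 3 = Wednesday.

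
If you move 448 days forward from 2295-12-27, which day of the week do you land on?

First find the weekday of Dec 27, 2295. Doomsday rule: the anchor day for the 2200s is Friday. For year 95: 95÷12 = 7 r 11, and 11÷4 = 2, so 7+11+2 = 20.
Friday + 20 ≡ Thursday — that's 2295's doomsday.
In December the doomsday date is Dec 12.
Dec 27 is 15 days after Dec 12; 15 mod 7 = 1, so Thursday + 1 = Friday.
448 mod 7 = 0, so 448 days after a Friday is Friday + 0 = Friday.

Friday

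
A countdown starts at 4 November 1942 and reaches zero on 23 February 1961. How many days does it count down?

6686

Nov 4, 1942 → Nov 4, 1943: 365 days.
Nov 4, 1943 → Nov 4, 1944: 366 days (Feb 29, 1944 is in that span).
Nov 4, 1944 → Nov 4, 1945: 365 days.
Nov 4, 1945 → Nov 4, 1946: 365 days.
Nov 4, 1946 → Nov 4, 1947: 365 days.
Nov 4, 1947 → Nov 4, 1948: 366 days (Feb 29, 1948 is in that span).
Nov 4, 1948 → Nov 4, 1949: 365 days.
Nov 4, 1949 → Nov 4, 1950: 365 days.
Nov 4, 1950 → Nov 4, 1951: 365 days.
Nov 4, 1951 → Nov 4, 1952: 366 days (Feb 29, 1952 is in that span).
Nov 4, 1952 → Nov 4, 1953: 365 days.
Nov 4, 1953 → Nov 4, 1954: 365 days.
Nov 4, 1954 → Nov 4, 1955: 365 days.
Nov 4, 1955 → Nov 4, 1956: 366 days (Feb 29, 1956 is in that span).
Nov 4, 1956 → Nov 4, 1957: 365 days.
Nov 4, 1957 → Nov 4, 1958: 365 days.
Nov 4, 1958 → Nov 4, 1959: 365 days.
Nov 4, 1959 → Nov 4, 1960: 366 days (Feb 29, 1960 is in that span).
Nov 4, 1960 → Dec 4, 1960: 30 days (November has 30).
Dec 4, 1960 → Jan 4, 1961: 31 days (December has 31).
Jan 4, 1961 → Feb 4, 1961: 31 days (January has 31).
Feb 4, 1961 → Feb 23, 1961: 19 days.
Total: 6686 days.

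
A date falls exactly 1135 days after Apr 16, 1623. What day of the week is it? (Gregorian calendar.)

Monday

First find the weekday of Apr 16, 1623. Doomsday rule: the anchor day for the 1600s is Tuesday. For year 23: 23÷12 = 1 r 11, and 11÷4 = 2, so 1+11+2 = 14.
Tuesday + 14 ≡ Tuesday — that's 1623's doomsday.
In April the doomsday date is Apr 4.
Apr 16 is 12 days after Apr 4; 12 mod 7 = 5, so Tuesday + 5 = Sunday.
1135 mod 7 = 1, so 1135 days after a Sunday is Sunday + 1 = Monday.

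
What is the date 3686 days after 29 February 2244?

April 3, 2254

+366 (one year) → Mar 1, 2245 (3320 left).
+365 (one year) → Mar 1, 2246 (2955 left).
+365 (one year) → Mar 1, 2247 (2590 left).
+366 (one year; includes Feb 29, 2248) → Mar 1, 2248 (2224 left).
+365 (one year) → Mar 1, 2249 (1859 left).
+365 (one year) → Mar 1, 2250 (1494 left).
+365 (one year) → Mar 1, 2251 (1129 left).
+366 (one year; includes Feb 29, 2252) → Mar 1, 2252 (763 left).
+365 (one year) → Mar 1, 2253 (398 left).
Mar has 31 days: +31 → Apr 1, 2253 (367 left).
Apr has 30 days: +30 → May 1, 2253 (337 left).
May has 31 days: +31 → Jun 1, 2253 (306 left).
Jun has 30 days: +30 → Jul 1, 2253 (276 left).
Jul has 31 days: +31 → Aug 1, 2253 (245 left).
Aug has 31 days: +31 → Sep 1, 2253 (214 left).
Sep has 30 days: +30 → Oct 1, 2253 (184 left).
Oct has 31 days: +31 → Nov 1, 2253 (153 left).
Nov has 30 days: +30 → Dec 1, 2253 (123 left).
Dec has 31 days: +31 → Jan 1, 2254 (92 left).
Jan has 31 days: +31 → Feb 1, 2254 (61 left).
Feb has 28 days: +28 → Mar 1, 2254 (33 left).
Mar has 31 days: +31 → Apr 1, 2254 (2 left).
+2 → Apr 3, 2254.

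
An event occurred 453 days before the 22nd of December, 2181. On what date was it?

September 25, 2180

−365 (one year) → Dec 22, 2180 (88 left).
−22 → Nov 30, 2180 (end of Nov, 30 days; 66 left).
−30 → Oct 31, 2180 (end of Oct, 31 days; 36 left).
−31 → Sep 30, 2180 (end of Sep, 30 days; 5 left).
−5 → Sep 25, 2180.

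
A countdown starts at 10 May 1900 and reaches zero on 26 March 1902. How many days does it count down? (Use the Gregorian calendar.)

685

May 10, 1900 → May 10, 1901: 365 days.
May 10, 1901 → Jun 10, 1901: 31 days (May has 31).
Jun 10, 1901 → Jul 10, 1901: 30 days (June has 30).
Jul 10, 1901 → Aug 10, 1901: 31 days (July has 31).
Aug 10, 1901 → Sep 10, 1901: 31 days (August has 31).
Sep 10, 1901 → Oct 10, 1901: 30 days (September has 30).
Oct 10, 1901 → Nov 10, 1901: 31 days (October has 31).
Nov 10, 1901 → Dec 10, 1901: 30 days (November has 30).
Dec 10, 1901 → Jan 10, 1902: 31 days (December has 31).
Jan 10, 1902 → Feb 10, 1902: 31 days (January has 31).
Feb 10, 1902 → Mar 10, 1902: 28 days (February has 28).
Mar 10, 1902 → Mar 26, 1902: 16 days.
Total: 685 days.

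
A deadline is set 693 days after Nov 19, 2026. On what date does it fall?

+365 (one year) → Nov 19, 2027 (328 left).
Nov has 30 days: +12 → Dec 1, 2027 (316 left).
Dec has 31 days: +31 → Jan 1, 2028 (285 left).
Jan has 31 days: +31 → Feb 1, 2028 (254 left).
Feb has 29 days: +29 → Mar 1, 2028 (225 left).
Mar has 31 days: +31 → Apr 1, 2028 (194 left).
Apr has 30 days: +30 → May 1, 2028 (164 left).
May has 31 days: +31 → Jun 1, 2028 (133 left).
Jun has 30 days: +30 → Jul 1, 2028 (103 left).
Jul has 31 days: +31 → Aug 1, 2028 (72 left).
Aug has 31 days: +31 → Sep 1, 2028 (41 left).
Sep has 30 days: +30 → Oct 1, 2028 (11 left).
+11 → Oct 12, 2028.

October 12, 2028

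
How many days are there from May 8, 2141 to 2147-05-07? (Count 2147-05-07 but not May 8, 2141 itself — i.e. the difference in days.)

2190

May 8, 2141 → May 8, 2142: 365 days.
May 8, 2142 → May 8, 2143: 365 days.
May 8, 2143 → May 8, 2144: 366 days (Feb 29, 2144 is in that span).
May 8, 2144 → May 8, 2145: 365 days.
May 8, 2145 → May 8, 2146: 365 days.
May 8, 2146 → Jun 8, 2146: 31 days (May has 31).
Jun 8, 2146 → Jul 8, 2146: 30 days (June has 30).
Jul 8, 2146 → Aug 8, 2146: 31 days (July has 31).
Aug 8, 2146 → Sep 8, 2146: 31 days (August has 31).
Sep 8, 2146 → Oct 8, 2146: 30 days (September has 30).
Oct 8, 2146 → Nov 8, 2146: 31 days (October has 31).
Nov 8, 2146 → Dec 8, 2146: 30 days (November has 30).
Dec 8, 2146 → Jan 8, 2147: 31 days (December has 31).
Jan 8, 2147 → Feb 8, 2147: 31 days (January has 31).
Feb 8, 2147 → Mar 8, 2147: 28 days (February has 28).
Mar 8, 2147 → Apr 8, 2147: 31 days (March has 31).
Apr 8, 2147 → May 7, 2147: 29 days.
Total: 2190 days.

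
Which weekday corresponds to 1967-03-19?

Doomsday rule: the anchor day for the 1900s is Wednesday. For year 67: 67÷12 = 5 r 7, and 7÷4 = 1, so 5+7+1 = 13.
Wednesday + 13 ≡ Tuesday — that's 1967's doomsday.
In March the doomsday date is Mar 14.
Mar 19 is 5 days after Mar 14; 5 mod 7 = 5, so Tuesday + 5 = Sunday.

Sunday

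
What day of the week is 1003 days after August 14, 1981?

Sunday

Aug 14, 1981 is a Friday.
1003 mod 7 = 2, so 1003 days after a Friday is Friday + 2 = Sunday.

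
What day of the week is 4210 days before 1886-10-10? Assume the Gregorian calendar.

Thursday

Oct 10, 1886 is a Sunday.
4210 mod 7 = 3, so 4210 days before a Sunday is Sunday − 3 = Thursday.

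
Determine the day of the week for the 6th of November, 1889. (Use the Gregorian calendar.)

Doomsday rule: the anchor day for the 1800s is Friday. For year 89: 89÷12 = 7 r 5, and 5÷4 = 1, so 7+5+1 = 13.
Friday + 13 ≡ Thursday — that's 1889's doomsday.
In November the doomsday date is Nov 7.
Nov 6 is 1 day before Nov 7; 1 mod 7 = 1, so Thursday − 1 = Wednesday.

Wednesday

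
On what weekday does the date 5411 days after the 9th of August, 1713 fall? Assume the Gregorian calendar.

First find the weekday of Aug 9, 1713. Doomsday rule: the anchor day for the 1700s is Sunday. For year 13: 13÷12 = 1 r 1, and 1÷4 = 0, so 1+1+0 = 2.
Sunday + 2 ≡ Tuesday — that's 1713's doomsday.
In August the doomsday date is Aug 8.
Aug 9 is 1 day after Aug 8; 1 mod 7 = 1, so Tuesday + 1 = Wednesday.
5411 mod 7 = 0, so 5411 days after a Wednesday is Wednesday + 0 = Wednesday.

Wednesday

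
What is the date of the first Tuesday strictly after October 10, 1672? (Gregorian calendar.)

Oct 10, 1672 is a Monday.
From Monday to the next Tuesday is 1 day.
Oct 10, 1672 + 1 = Oct 11, 1672.

October 11, 1672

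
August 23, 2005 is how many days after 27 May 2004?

May 27, 2004 → May 27, 2005: 365 days.
May 27, 2005 → Jun 27, 2005: 31 days (May has 31).
Jun 27, 2005 → Jul 27, 2005: 30 days (June has 30).
Jul 27, 2005 → Aug 23, 2005: 27 days.
Total: 453 days.

453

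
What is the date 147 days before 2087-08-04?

March 10, 2087

−4 → Jul 31, 2087 (end of Jul, 31 days; 143 left).
−31 → Jun 30, 2087 (end of Jun, 30 days; 112 left).
−30 → May 31, 2087 (end of May, 31 days; 82 left).
−31 → Apr 30, 2087 (end of Apr, 30 days; 51 left).
−30 → Mar 31, 2087 (end of Mar, 31 days; 21 left).
−21 → Mar 10, 2087.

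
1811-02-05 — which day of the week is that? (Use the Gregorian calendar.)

Doomsday rule: the anchor day for the 1800s is Friday. For year 11: 11÷12 = 0 r 11, and 11÷4 = 2, so 0+11+2 = 13.
Friday + 13 ≡ Thursday — that's 1811's doomsday.
In February the doomsday date is Feb 28 (1811 is not a leap year).
Feb 5 is 23 days before Feb 28; 23 mod 7 = 2, so Thursday − 2 = Tuesday.

Tuesday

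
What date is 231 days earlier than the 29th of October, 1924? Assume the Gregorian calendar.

March 12, 1924

−29 → Sep 30, 1924 (end of Sep, 30 days; 202 left).
−30 → Aug 31, 1924 (end of Aug, 31 days; 172 left).
−31 → Jul 31, 1924 (end of Jul, 31 days; 141 left).
−31 → Jun 30, 1924 (end of Jun, 30 days; 110 left).
−30 → May 31, 1924 (end of May, 31 days; 80 left).
−31 → Apr 30, 1924 (end of Apr, 30 days; 49 left).
−30 → Mar 31, 1924 (end of Mar, 31 days; 19 left).
−19 → Mar 12, 1924.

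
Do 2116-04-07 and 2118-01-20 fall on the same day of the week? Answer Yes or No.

No

From Apr 7, 2116 to Jan 20, 2118 is 653 days.
653 mod 7 = 2, so they are different weekdays.
(Apr 7, 2116 is a Tuesday; Jan 20, 2118 is a Thursday.)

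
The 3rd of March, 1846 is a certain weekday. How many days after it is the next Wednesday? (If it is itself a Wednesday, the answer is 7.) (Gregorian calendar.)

Mar 3, 1846 is a Tuesday.
From Tuesday to the next Wednesday is 1 day.

1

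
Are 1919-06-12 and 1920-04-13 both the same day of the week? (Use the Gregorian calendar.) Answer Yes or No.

From Jun 12, 1919 to Apr 13, 1920 is 306 days.
306 mod 7 = 5, so they are different weekdays.
(Jun 12, 1919 is a Thursday; Apr 13, 1920 is a Tuesday.)

No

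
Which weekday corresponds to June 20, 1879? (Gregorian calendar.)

Doomsday rule: the anchor day for the 1800s is Friday. For year 79: 79÷12 = 6 r 7, and 7÷4 = 1, so 6+7+1 = 14.
Friday + 14 ≡ Friday — that's 1879's doomsday.
In June the doomsday date is Jun 6.
Jun 20 is 14 days after Jun 6; 14 mod 7 = 0, so Friday + 0 = Friday.

Friday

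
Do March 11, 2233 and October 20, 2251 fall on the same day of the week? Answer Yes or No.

From Mar 11, 2233 to Oct 20, 2251 is 6797 days.
6797 mod 7 = 0, so they are the same weekday.
(Mar 11, 2233 is a Monday; Oct 20, 2251 is a Monday.)

Yes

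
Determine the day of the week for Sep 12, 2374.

Thursday

Doomsday rule: the anchor day for the 2300s is Wednesday. For year 74: 74÷12 = 6 r 2, and 2÷4 = 0, so 6+2+0 = 8.
Wednesday + 8 ≡ Thursday — that's 2374's doomsday.
In September the doomsday date is Sep 5.
Sep 12 is 7 days after Sep 5; 7 mod 7 = 0, so Thursday + 0 = Thursday.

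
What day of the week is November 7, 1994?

Monday

January 1, 1994 is a Saturday.
Jan 1, 1994 → Feb 1, 1994: 31 days (January has 31).
Feb 1, 1994 → Mar 1, 1994: 28 days (February has 28).
Mar 1, 1994 → Apr 1, 1994: 31 days (March has 31).
Apr 1, 1994 → May 1, 1994: 30 days (April has 30).
May 1, 1994 → Jun 1, 1994: 31 days (May has 31).
Jun 1, 1994 → Jul 1, 1994: 30 days (June has 30).
Jul 1, 1994 → Aug 1, 1994: 31 days (July has 31).
Aug 1, 1994 → Sep 1, 1994: 31 days (August has 31).
Sep 1, 1994 → Oct 1, 1994: 30 days (September has 30).
Oct 1, 1994 → Nov 1, 1994: 31 days (October has 31).
Nov 1, 1994 → Nov 7, 1994: 6 days.
Total: 310 days.
310 mod 7 = 2, so Saturday + 2 = Monday.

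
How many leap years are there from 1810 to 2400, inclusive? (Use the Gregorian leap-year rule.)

144

Multiples of 4 in [1810,2400]: 148.
Of those, multiples of 100: 6 (not leap unless ÷400).
Multiples of 400: 2.
Leap years = 148 − 6 + 2 = 144.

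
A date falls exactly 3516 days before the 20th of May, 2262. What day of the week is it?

May 20, 2262 is a Tuesday.
3516 mod 7 = 2, so 3516 days before a Tuesday is Tuesday − 2 = Sunday.

Sunday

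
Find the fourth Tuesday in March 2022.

March 1, 2022 is a Tuesday.
The first Tuesday is therefore March 1 (same day).
The fourth Tuesday is 1 + 3×7 = March 22.

March 22, 2022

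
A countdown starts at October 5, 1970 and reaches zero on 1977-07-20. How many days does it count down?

Oct 5, 1970 → Oct 5, 1971: 365 days.
Oct 5, 1971 → Oct 5, 1972: 366 days (Feb 29, 1972 is in that span).
Oct 5, 1972 → Oct 5, 1973: 365 days.
Oct 5, 1973 → Oct 5, 1974: 365 days.
Oct 5, 1974 → Oct 5, 1975: 365 days.
Oct 5, 1975 → Oct 5, 1976: 366 days (Feb 29, 1976 is in that span).
Oct 5, 1976 → Nov 5, 1976: 31 days (October has 31).
Nov 5, 1976 → Dec 5, 1976: 30 days (November has 30).
Dec 5, 1976 → Jan 5, 1977: 31 days (December has 31).
Jan 5, 1977 → Feb 5, 1977: 31 days (January has 31).
Feb 5, 1977 → Mar 5, 1977: 28 days (February has 28).
Mar 5, 1977 → Apr 5, 1977: 31 days (March has 31).
Apr 5, 1977 → May 5, 1977: 30 days (April has 30).
May 5, 1977 → Jun 5, 1977: 31 days (May has 31).
Jun 5, 1977 → Jul 5, 1977: 30 days (June has 30).
Jul 5, 1977 → Jul 20, 1977: 15 days.
Total: 2480 days.

2480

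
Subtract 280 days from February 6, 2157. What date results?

May 2, 2156

−6 → Jan 31, 2157 (end of Jan, 31 days; 274 left).
−31 → Dec 31, 2156 (end of Dec, 31 days; 243 left).
−31 → Nov 30, 2156 (end of Nov, 30 days; 212 left).
−30 → Oct 31, 2156 (end of Oct, 31 days; 182 left).
−31 → Sep 30, 2156 (end of Sep, 30 days; 151 left).
−30 → Aug 31, 2156 (end of Aug, 31 days; 121 left).
−31 → Jul 31, 2156 (end of Jul, 31 days; 90 left).
−31 → Jun 30, 2156 (end of Jun, 30 days; 59 left).
−30 → May 31, 2156 (end of May, 31 days; 29 left).
−29 → May 2, 2156.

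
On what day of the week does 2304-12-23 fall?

Doomsday rule: the anchor day for the 2300s is Wednesday. For year 04: 4÷12 = 0 r 4, and 4÷4 = 1, so 0+4+1 = 5.
Wednesday + 5 ≡ Monday — that's 2304's doomsday.
In December the doomsday date is Dec 12.
Dec 23 is 11 days after Dec 12; 11 mod 7 = 4, so Monday + 4 = Friday.

Friday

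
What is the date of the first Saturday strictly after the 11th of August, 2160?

August 16, 2160

Aug 11, 2160 is a Monday.
From Monday to the next Saturday is 5 days.
Aug 11, 2160 + 5 = Aug 16, 2160.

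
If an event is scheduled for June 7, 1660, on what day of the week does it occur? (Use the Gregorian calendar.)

Doomsday rule: the anchor day for the 1600s is Tuesday. For year 60: 60÷12 = 5 r 0, and 0÷4 = 0, so 5+0+0 = 5.
Tuesday + 5 ≡ Sunday — that's 1660's doomsday.
In June the doomsday date is Jun 6.
Jun 7 is 1 day after Jun 6; 1 mod 7 = 1, so Sunday + 1 = Monday.

Monday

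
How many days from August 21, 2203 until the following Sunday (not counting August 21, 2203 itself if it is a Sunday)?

7

Aug 21, 2203 is a Sunday.
From Sunday to the next Sunday is 7 days.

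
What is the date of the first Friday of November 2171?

November 1, 2171

November 1, 2171 is a Friday.
The first Friday is therefore November 1 (same day).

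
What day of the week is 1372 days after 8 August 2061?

First find the weekday of Aug 8, 2061. Doomsday rule: the anchor day for the 2000s is Tuesday. For year 61: 61÷12 = 5 r 1, and 1÷4 = 0, so 5+1+0 = 6.
Tuesday + 6 ≡ Monday — that's 2061's doomsday.
In August the doomsday date is Aug 8.
Aug 8 is the doomsday itself: Monday.
1372 mod 7 = 0, so 1372 days after a Monday is Monday + 0 = Monday.

Monday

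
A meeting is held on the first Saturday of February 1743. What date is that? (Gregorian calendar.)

February 2, 1743

February 1, 1743 is a Friday.
The first Saturday is therefore February 2 (1 days later).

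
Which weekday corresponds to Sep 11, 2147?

Doomsday rule: the anchor day for the 2100s is Sunday. For year 47: 47÷12 = 3 r 11, and 11÷4 = 2, so 3+11+2 = 16.
Sunday + 16 ≡ Tuesday — that's 2147's doomsday.
In September the doomsday date is Sep 5.
Sep 11 is 6 days after Sep 5; 6 mod 7 = 6, so Tuesday + 6 = Monday.

Monday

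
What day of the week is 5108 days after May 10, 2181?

Tuesday

May 10, 2181 is a Thursday.
5108 mod 7 = 5, so 5108 days after a Thursday is Thursday + 5 = Tuesday.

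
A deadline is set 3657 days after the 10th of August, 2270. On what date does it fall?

+365 (one year) → Aug 10, 2271 (3292 left).
+366 (one year; includes Feb 29, 2272) → Aug 10, 2272 (2926 left).
+365 (one year) → Aug 10, 2273 (2561 left).
+365 (one year) → Aug 10, 2274 (2196 left).
+365 (one year) → Aug 10, 2275 (1831 left).
+366 (one year; includes Feb 29, 2276) → Aug 10, 2276 (1465 left).
+365 (one year) → Aug 10, 2277 (1100 left).
+365 (one year) → Aug 10, 2278 (735 left).
+365 (one year) → Aug 10, 2279 (370 left).
Aug has 31 days: +22 → Sep 1, 2279 (348 left).
Sep has 30 days: +30 → Oct 1, 2279 (318 left).
Oct has 31 days: +31 → Nov 1, 2279 (287 left).
Nov has 30 days: +30 → Dec 1, 2279 (257 left).
Dec has 31 days: +31 → Jan 1, 2280 (226 left).
Jan has 31 days: +31 → Feb 1, 2280 (195 left).
Feb has 29 days: +29 → Mar 1, 2280 (166 left).
Mar has 31 days: +31 → Apr 1, 2280 (135 left).
Apr has 30 days: +30 → May 1, 2280 (105 left).
May has 31 days: +31 → Jun 1, 2280 (74 left).
Jun has 30 days: +30 → Jul 1, 2280 (44 left).
Jul has 31 days: +31 → Aug 1, 2280 (13 left).
+13 → Aug 14, 2280.

August 14, 2280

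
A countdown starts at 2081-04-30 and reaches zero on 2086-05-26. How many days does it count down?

1852

Apr 30, 2081 → Apr 30, 2082: 365 days.
Apr 30, 2082 → Apr 30, 2083: 365 days.
Apr 30, 2083 → Apr 30, 2084: 366 days (Feb 29, 2084 is in that span).
Apr 30, 2084 → Apr 30, 2085: 365 days.
Apr 30, 2085 → May 30, 2085: 30 days (April has 30).
May 30, 2085 → Jun 30, 2085: 31 days (May has 31).
Jun 30, 2085 → Jul 30, 2085: 30 days (June has 30).
Jul 30, 2085 → Aug 30, 2085: 31 days (July has 31).
Aug 30, 2085 → Sep 30, 2085: 31 days (August has 31).
Sep 30, 2085 → Oct 30, 2085: 30 days (September has 30).
Oct 30, 2085 → Nov 30, 2085: 31 days (October has 31).
Nov 30, 2085 → Dec 30, 2085: 30 days (November has 30).
Dec 30, 2085 → Jan 30, 2086: 31 days (December has 31).
Jan 30, 2086 → Feb 28, 2086: 29 days (January has 31).
Feb 28, 2086 → Mar 28, 2086: 28 days (February has 28).
Mar 28, 2086 → Apr 28, 2086: 31 days (March has 31).
Apr 28, 2086 → May 26, 2086: 28 days.
Total: 1852 days.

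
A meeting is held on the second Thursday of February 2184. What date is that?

February 12, 2184

February 1, 2184 is a Sunday.
The first Thursday is therefore February 5 (4 days later).
The second Thursday is 5 + 1×7 = February 12.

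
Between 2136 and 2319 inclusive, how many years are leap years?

Multiples of 4 in [2136,2319]: 46.
Of those, multiples of 100: 2 (not leap unless ÷400).
Multiples of 400: 0.
Leap years = 46 − 2 + 0 = 44.

44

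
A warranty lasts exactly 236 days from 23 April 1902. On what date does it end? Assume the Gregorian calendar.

Apr has 30 days: +8 → May 1, 1902 (228 left).
May has 31 days: +31 → Jun 1, 1902 (197 left).
Jun has 30 days: +30 → Jul 1, 1902 (167 left).
Jul has 31 days: +31 → Aug 1, 1902 (136 left).
Aug has 31 days: +31 → Sep 1, 1902 (105 left).
Sep has 30 days: +30 → Oct 1, 1902 (75 left).
Oct has 31 days: +31 → Nov 1, 1902 (44 left).
Nov has 30 days: +30 → Dec 1, 1902 (14 left).
+14 → Dec 15, 1902.

December 15, 1902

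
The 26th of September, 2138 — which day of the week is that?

Doomsday rule: the anchor day for the 2100s is Sunday. For year 38: 38÷12 = 3 r 2, and 2÷4 = 0, so 3+2+0 = 5.
Sunday + 5 ≡ Friday — that's 2138's doomsday.
In September the doomsday date is Sep 5.
Sep 26 is 21 days after Sep 5; 21 mod 7 = 0, so Friday + 0 = Friday.

Friday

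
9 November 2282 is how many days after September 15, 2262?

Sep 15, 2262 → Sep 15, 2263: 365 days.
Sep 15, 2263 → Sep 15, 2264: 366 days (Feb 29, 2264 is in that span).
Sep 15, 2264 → Sep 15, 2265: 365 days.
Sep 15, 2265 → Sep 15, 2266: 365 days.
Sep 15, 2266 → Sep 15, 2267: 365 days.
Sep 15, 2267 → Sep 15, 2268: 366 days (Feb 29, 2268 is in that span).
Sep 15, 2268 → Sep 15, 2269: 365 days.
Sep 15, 2269 → Sep 15, 2270: 365 days.
Sep 15, 2270 → Sep 15, 2271: 365 days.
Sep 15, 2271 → Sep 15, 2272: 366 days (Feb 29, 2272 is in that span).
Sep 15, 2272 → Sep 15, 2273: 365 days.
Sep 15, 2273 → Sep 15, 2274: 365 days.
Sep 15, 2274 → Sep 15, 2275: 365 days.
Sep 15, 2275 → Sep 15, 2276: 366 days (Feb 29, 2276 is in that span).
Sep 15, 2276 → Sep 15, 2277: 365 days.
Sep 15, 2277 → Sep 15, 2278: 365 days.
Sep 15, 2278 → Sep 15, 2279: 365 days.
Sep 15, 2279 → Sep 15, 2280: 366 days (Feb 29, 2280 is in that span).
Sep 15, 2280 → Sep 15, 2281: 365 days.
Sep 15, 2281 → Sep 15, 2282: 365 days.
Sep 15, 2282 → Oct 15, 2282: 30 days (September has 30).
Oct 15, 2282 → Nov 9, 2282: 25 days.
Total: 7360 days.

7360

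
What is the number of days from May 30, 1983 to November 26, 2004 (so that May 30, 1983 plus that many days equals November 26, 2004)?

May 30, 1983 → May 30, 1984: 366 days (Feb 29, 1984 is in that span).
May 30, 1984 → May 30, 1985: 365 days.
May 30, 1985 → May 30, 1986: 365 days.
May 30, 1986 → May 30, 1987: 365 days.
May 30, 1987 → May 30, 1988: 366 days (Feb 29, 1988 is in that span).
May 30, 1988 → May 30, 1989: 365 days.
May 30, 1989 → May 30, 1990: 365 days.
May 30, 1990 → May 30, 1991: 365 days.
May 30, 1991 → May 30, 1992: 366 days (Feb 29, 1992 is in that span).
May 30, 1992 → May 30, 1993: 365 days.
May 30, 1993 → May 30, 1994: 365 days.
May 30, 1994 → May 30, 1995: 365 days.
May 30, 1995 → May 30, 1996: 366 days (Feb 29, 1996 is in that span).
May 30, 1996 → May 30, 1997: 365 days.
May 30, 1997 → May 30, 1998: 365 days.
May 30, 1998 → May 30, 1999: 365 days.
May 30, 1999 → May 30, 2000: 366 days (Feb 29, 2000 is in that span).
May 30, 2000 → May 30, 2001: 365 days.
May 30, 2001 → May 30, 2002: 365 days.
May 30, 2002 → May 30, 2003: 365 days.
May 30, 2003 → May 30, 2004: 366 days (Feb 29, 2004 is in that span).
May 30, 2004 → Jun 30, 2004: 31 days (May has 31).
Jun 30, 2004 → Jul 30, 2004: 30 days (June has 30).
Jul 30, 2004 → Aug 30, 2004: 31 days (July has 31).
Aug 30, 2004 → Sep 30, 2004: 31 days (August has 31).
Sep 30, 2004 → Oct 30, 2004: 30 days (September has 30).
Oct 30, 2004 → Nov 26, 2004: 27 days.
Total: 7851 days.

7851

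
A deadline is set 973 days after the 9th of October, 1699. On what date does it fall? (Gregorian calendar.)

+365 (one year) → Oct 9, 1700 (608 left).
+365 (one year) → Oct 9, 1701 (243 left).
Oct has 31 days: +23 → Nov 1, 1701 (220 left).
Nov has 30 days: +30 → Dec 1, 1701 (190 left).
Dec has 31 days: +31 → Jan 1, 1702 (159 left).
Jan has 31 days: +31 → Feb 1, 1702 (128 left).
Feb has 28 days: +28 → Mar 1, 1702 (100 left).
Mar has 31 days: +31 → Apr 1, 1702 (69 left).
Apr has 30 days: +30 → May 1, 1702 (39 left).
May has 31 days: +31 → Jun 1, 1702 (8 left).
+8 → Jun 9, 1702.

June 9, 1702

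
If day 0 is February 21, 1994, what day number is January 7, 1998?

1416

Feb 21, 1994 → Feb 21, 1995: 365 days.
Feb 21, 1995 → Feb 21, 1996: 365 days.
Feb 21, 1996 → Feb 21, 1997: 366 days (Feb 29, 1996 is in that span).
Feb 21, 1997 → Mar 21, 1997: 28 days (February has 28).
Mar 21, 1997 → Apr 21, 1997: 31 days (March has 31).
Apr 21, 1997 → May 21, 1997: 30 days (April has 30).
May 21, 1997 → Jun 21, 1997: 31 days (May has 31).
Jun 21, 1997 → Jul 21, 1997: 30 days (June has 30).
Jul 21, 1997 → Aug 21, 1997: 31 days (July has 31).
Aug 21, 1997 → Sep 21, 1997: 31 days (August has 31).
Sep 21, 1997 → Oct 21, 1997: 30 days (September has 30).
Oct 21, 1997 → Nov 21, 1997: 31 days (October has 31).
Nov 21, 1997 → Dec 21, 1997: 30 days (November has 30).
Dec 21, 1997 → Jan 7, 1998: 17 days.
Total: 1416 days.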